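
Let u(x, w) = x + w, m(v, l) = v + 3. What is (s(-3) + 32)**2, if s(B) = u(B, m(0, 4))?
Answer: 1024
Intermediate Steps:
m(v, l) = 3 + v
u(x, w) = w + x
s(B) = 3 + B (s(B) = (3 + 0) + B = 3 + B)
(s(-3) + 32)**2 = ((3 - 3) + 32)**2 = (0 + 32)**2 = 32**2 = 1024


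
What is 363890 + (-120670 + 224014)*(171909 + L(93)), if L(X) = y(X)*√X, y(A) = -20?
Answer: 17766127586 - 2066880*√93 ≈ 1.7746e+10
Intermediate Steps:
L(X) = -20*√X
363890 + (-120670 + 224014)*(171909 + L(93)) = 363890 + (-120670 + 224014)*(171909 - 20*√93) = 363890 + 103344*(171909 - 20*√93) = 363890 + (17765763696 - 2066880*√93) = 17766127586 - 2066880*√93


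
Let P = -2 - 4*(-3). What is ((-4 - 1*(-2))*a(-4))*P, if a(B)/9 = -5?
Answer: 900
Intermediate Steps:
P = 10 (P = -2 + 12 = 10)
a(B) = -45 (a(B) = 9*(-5) = -45)
((-4 - 1*(-2))*a(-4))*P = ((-4 - 1*(-2))*(-45))*10 = ((-4 + 2)*(-45))*10 = -2*(-45)*10 = 90*10 = 900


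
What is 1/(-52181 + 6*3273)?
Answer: -1/32543 ≈ -3.0729e-5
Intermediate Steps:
1/(-52181 + 6*3273) = 1/(-52181 + 19638) = 1/(-32543) = -1/32543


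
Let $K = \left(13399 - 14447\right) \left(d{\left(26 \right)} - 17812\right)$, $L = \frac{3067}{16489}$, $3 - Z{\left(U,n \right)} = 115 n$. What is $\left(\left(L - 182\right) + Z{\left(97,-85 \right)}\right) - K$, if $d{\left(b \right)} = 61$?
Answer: $- \frac{306587426961}{16489} \approx -1.8593 \cdot 10^{7}$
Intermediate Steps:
$Z{\left(U,n \right)} = 3 - 115 n$
$L = \frac{3067}{16489}$ ($L = 3067 \cdot \frac{1}{16489} = \frac{3067}{16489} \approx 0.186$)
$K = 18603048$ ($K = \left(13399 - 14447\right) \left(61 - 17812\right) = \left(-1048\right) \left(-17751\right) = 18603048$)
$\left(\left(L - 182\right) + Z{\left(97,-85 \right)}\right) - K = \left(\left(\frac{3067}{16489} - 182\right) + \left(3 - -9775\right)\right) - 18603048 = \left(- \frac{2997931}{16489} + \left(3 + 9775\right)\right) - 18603048 = \left(- \frac{2997931}{16489} + 9778\right) - 18603048 = \frac{158231511}{16489} - 18603048 = - \frac{306587426961}{16489}$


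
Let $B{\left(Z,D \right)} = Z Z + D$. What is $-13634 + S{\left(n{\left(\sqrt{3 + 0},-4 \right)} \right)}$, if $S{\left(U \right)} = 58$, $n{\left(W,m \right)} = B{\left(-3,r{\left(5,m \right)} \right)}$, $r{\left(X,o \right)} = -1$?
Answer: $-13576$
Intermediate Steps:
$B{\left(Z,D \right)} = D + Z^{2}$ ($B{\left(Z,D \right)} = Z^{2} + D = D + Z^{2}$)
$n{\left(W,m \right)} = 8$ ($n{\left(W,m \right)} = -1 + \left(-3\right)^{2} = -1 + 9 = 8$)
$-13634 + S{\left(n{\left(\sqrt{3 + 0},-4 \right)} \right)} = -13634 + 58 = -13576$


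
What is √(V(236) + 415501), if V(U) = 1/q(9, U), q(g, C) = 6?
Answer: √14958042/6 ≈ 644.59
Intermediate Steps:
V(U) = ⅙ (V(U) = 1/6 = ⅙)
√(V(236) + 415501) = √(⅙ + 415501) = √(2493007/6) = √14958042/6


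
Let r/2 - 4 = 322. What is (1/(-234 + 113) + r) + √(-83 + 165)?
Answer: 78891/121 + √82 ≈ 661.05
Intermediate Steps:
r = 652 (r = 8 + 2*322 = 8 + 644 = 652)
(1/(-234 + 113) + r) + √(-83 + 165) = (1/(-234 + 113) + 652) + √(-83 + 165) = (1/(-121) + 652) + √82 = (-1/121 + 652) + √82 = 78891/121 + √82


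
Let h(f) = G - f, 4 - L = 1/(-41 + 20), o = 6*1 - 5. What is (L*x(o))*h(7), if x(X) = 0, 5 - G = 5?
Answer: 0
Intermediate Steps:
G = 0 (G = 5 - 1*5 = 5 - 5 = 0)
o = 1 (o = 6 - 5 = 1)
L = 85/21 (L = 4 - 1/(-41 + 20) = 4 - 1/(-21) = 4 - 1*(-1/21) = 4 + 1/21 = 85/21 ≈ 4.0476)
h(f) = -f (h(f) = 0 - f = -f)
(L*x(o))*h(7) = ((85/21)*0)*(-1*7) = 0*(-7) = 0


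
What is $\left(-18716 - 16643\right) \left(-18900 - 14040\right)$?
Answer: $1164725460$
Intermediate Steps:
$\left(-18716 - 16643\right) \left(-18900 - 14040\right) = - 35359 \left(-18900 - 14040\right) = \left(-35359\right) \left(-32940\right) = 1164725460$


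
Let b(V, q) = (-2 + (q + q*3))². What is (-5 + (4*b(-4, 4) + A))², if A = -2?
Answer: 603729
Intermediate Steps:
b(V, q) = (-2 + 4*q)² (b(V, q) = (-2 + (q + 3*q))² = (-2 + 4*q)²)
(-5 + (4*b(-4, 4) + A))² = (-5 + (4*(4*(-1 + 2*4)²) - 2))² = (-5 + (4*(4*(-1 + 8)²) - 2))² = (-5 + (4*(4*7²) - 2))² = (-5 + (4*(4*49) - 2))² = (-5 + (4*196 - 2))² = (-5 + (784 - 2))² = (-5 + 782)² = 777² = 603729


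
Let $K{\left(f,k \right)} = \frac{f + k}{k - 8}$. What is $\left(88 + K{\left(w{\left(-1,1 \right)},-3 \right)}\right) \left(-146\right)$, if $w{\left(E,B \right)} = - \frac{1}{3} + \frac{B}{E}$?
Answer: $- \frac{425882}{33} \approx -12906.0$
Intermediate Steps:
$w{\left(E,B \right)} = - \frac{1}{3} + \frac{B}{E}$ ($w{\left(E,B \right)} = \left(-1\right) \frac{1}{3} + \frac{B}{E} = - \frac{1}{3} + \frac{B}{E}$)
$K{\left(f,k \right)} = \frac{f + k}{-8 + k}$
$\left(88 + K{\left(w{\left(-1,1 \right)},-3 \right)}\right) \left(-146\right) = \left(88 + \frac{\frac{1 - - \frac{1}{3}}{-1} - 3}{-8 - 3}\right) \left(-146\right) = \left(88 + \frac{- (1 + \frac{1}{3}) - 3}{-11}\right) \left(-146\right) = \left(88 - \frac{\left(-1\right) \frac{4}{3} - 3}{11}\right) \left(-146\right) = \left(88 - \frac{- \frac{4}{3} - 3}{11}\right) \left(-146\right) = \left(88 - - \frac{13}{33}\right) \left(-146\right) = \left(88 + \frac{13}{33}\right) \left(-146\right) = \frac{2917}{33} \left(-146\right) = - \frac{425882}{33}$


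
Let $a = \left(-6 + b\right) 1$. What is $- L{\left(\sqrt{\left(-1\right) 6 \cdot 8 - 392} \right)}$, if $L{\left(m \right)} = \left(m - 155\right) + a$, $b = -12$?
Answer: $173 - 2 i \sqrt{110} \approx 173.0 - 20.976 i$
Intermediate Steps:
$a = -18$ ($a = \left(-6 - 12\right) 1 = \left(-18\right) 1 = -18$)
$L{\left(m \right)} = -173 + m$ ($L{\left(m \right)} = \left(m - 155\right) - 18 = \left(-155 + m\right) - 18 = -173 + m$)
$- L{\left(\sqrt{\left(-1\right) 6 \cdot 8 - 392} \right)} = - (-173 + \sqrt{\left(-1\right) 6 \cdot 8 - 392}) = - (-173 + \sqrt{\left(-6\right) 8 - 392}) = - (-173 + \sqrt{-48 - 392}) = - (-173 + \sqrt{-440}) = - (-173 + 2 i \sqrt{110}) = 173 - 2 i \sqrt{110}$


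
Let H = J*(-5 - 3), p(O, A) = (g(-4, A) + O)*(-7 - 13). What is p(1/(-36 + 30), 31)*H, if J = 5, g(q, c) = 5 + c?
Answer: 86000/3 ≈ 28667.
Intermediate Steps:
p(O, A) = -100 - 20*A - 20*O (p(O, A) = ((5 + A) + O)*(-7 - 13) = (5 + A + O)*(-20) = -100 - 20*A - 20*O)
H = -40 (H = 5*(-5 - 3) = 5*(-8) = -40)
p(1/(-36 + 30), 31)*H = (-100 - 20*31 - 20/(-36 + 30))*(-40) = (-100 - 620 - 20/(-6))*(-40) = (-100 - 620 - 20*(-⅙))*(-40) = (-100 - 620 + 10/3)*(-40) = -2150/3*(-40) = 86000/3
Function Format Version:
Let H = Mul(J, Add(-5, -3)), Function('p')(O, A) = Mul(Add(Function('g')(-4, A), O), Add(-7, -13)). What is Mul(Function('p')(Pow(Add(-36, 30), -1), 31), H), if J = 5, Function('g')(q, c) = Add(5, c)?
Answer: Rational(86000, 3) ≈ 28667.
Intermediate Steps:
Function('p')(O, A) = Add(-100, Mul(-20, A), Mul(-20, O)) (Function('p')(O, A) = Mul(Add(Add(5, A), O), Add(-7, -13)) = Mul(Add(5, A, O), -20) = Add(-100, Mul(-20, A), Mul(-20, O)))
H = -40 (H = Mul(5, Add(-5, -3)) = Mul(5, -8) = -40)
Mul(Function('p')(Pow(Add(-36, 30), -1), 31), H) = Mul(Add(-100, Mul(-20, 31), Mul(-20, Pow(Add(-36, 30), -1))), -40) = Mul(Add(-100, -620, Mul(-20, Pow(-6, -1))), -40) = Mul(Add(-100, -620, Mul(-20, Rational(-1, 6))), -40) = Mul(Add(-100, -620, Rational(10, 3)), -40) = Mul(Rational(-2150, 3), -40) = Rational(86000, 3)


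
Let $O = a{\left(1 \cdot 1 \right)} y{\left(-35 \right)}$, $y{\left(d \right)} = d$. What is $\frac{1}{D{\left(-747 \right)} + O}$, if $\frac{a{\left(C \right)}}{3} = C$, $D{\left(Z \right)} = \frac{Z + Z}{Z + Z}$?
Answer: $- \frac{1}{104} \approx -0.0096154$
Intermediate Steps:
$D{\left(Z \right)} = 1$ ($D{\left(Z \right)} = \frac{2 Z}{2 Z} = 2 Z \frac{1}{2 Z} = 1$)
$a{\left(C \right)} = 3 C$
$O = -105$ ($O = 3 \cdot 1 \cdot 1 \left(-35\right) = 3 \cdot 1 \left(-35\right) = 3 \left(-35\right) = -105$)
$\frac{1}{D{\left(-747 \right)} + O} = \frac{1}{1 - 105} = \frac{1}{-104} = - \frac{1}{104}$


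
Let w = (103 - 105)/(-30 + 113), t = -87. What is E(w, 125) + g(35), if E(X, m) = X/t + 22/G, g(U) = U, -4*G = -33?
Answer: 271993/7221 ≈ 37.667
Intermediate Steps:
G = 33/4 (G = -¼*(-33) = 33/4 ≈ 8.2500)
w = -2/83 ≈ -0.024096
E(X, m) = 8/3 - X/87 (E(X, m) = X/(-87) + 22/(33/4) = X*(-1/87) + 22*(4/33) = -X/87 + 8/3 = 8/3 - X/87)
E(w, 125) + g(35) = (8/3 - 1/87*(-2/83)) + 35 = (8/3 + 2/7221) + 35 = 19258/7221 + 35 = 271993/7221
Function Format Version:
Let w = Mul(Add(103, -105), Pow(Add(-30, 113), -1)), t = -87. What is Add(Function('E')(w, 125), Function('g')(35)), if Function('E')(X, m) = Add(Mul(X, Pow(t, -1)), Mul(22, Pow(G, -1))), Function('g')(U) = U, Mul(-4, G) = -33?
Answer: Rational(271993, 7221) ≈ 37.667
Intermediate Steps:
G = Rational(33, 4) (G = Mul(Rational(-1, 4), -33) = Rational(33, 4) ≈ 8.2500)
w = Rational(-2, 83) (w = Mul(-2, Pow(83, -1)) = Mul(-2, Rational(1, 83)) = Rational(-2, 83) ≈ -0.024096)
Function('E')(X, m) = Add(Rational(8, 3), Mul(Rational(-1, 87), X)) (Function('E')(X, m) = Add(Mul(X, Pow(-87, -1)), Mul(22, Pow(Rational(33, 4), -1))) = Add(Mul(X, Rational(-1, 87)), Mul(22, Rational(4, 33))) = Add(Mul(Rational(-1, 87), X), Rational(8, 3)) = Add(Rational(8, 3), Mul(Rational(-1, 87), X)))
Add(Function('E')(w, 125), Function('g')(35)) = Add(Add(Rational(8, 3), Mul(Rational(-1, 87), Rational(-2, 83))), 35) = Add(Add(Rational(8, 3), Rational(2, 7221)), 35) = Add(Rational(19258, 7221), 35) = Rational(271993, 7221)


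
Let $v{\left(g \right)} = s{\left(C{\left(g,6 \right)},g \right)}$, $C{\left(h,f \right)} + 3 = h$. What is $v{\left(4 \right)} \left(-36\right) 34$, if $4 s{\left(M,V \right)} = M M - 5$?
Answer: $1224$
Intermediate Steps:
$C{\left(h,f \right)} = -3 + h$
$s{\left(M,V \right)} = - \frac{5}{4} + \frac{M^{2}}{4}$ ($s{\left(M,V \right)} = \frac{M M - 5}{4} = \frac{M^{2} - 5}{4} = \frac{-5 + M^{2}}{4} = - \frac{5}{4} + \frac{M^{2}}{4}$)
$v{\left(g \right)} = - \frac{5}{4} + \frac{\left(-3 + g\right)^{2}}{4}$
$v{\left(4 \right)} \left(-36\right) 34 = \left(- \frac{5}{4} + \frac{\left(-3 + 4\right)^{2}}{4}\right) \left(-36\right) 34 = \left(- \frac{5}{4} + \frac{1^{2}}{4}\right) \left(-36\right) 34 = \left(- \frac{5}{4} + \frac{1}{4} \cdot 1\right) \left(-36\right) 34 = \left(- \frac{5}{4} + \frac{1}{4}\right) \left(-36\right) 34 = \left(-1\right) \left(-36\right) 34 = 36 \cdot 34 = 1224$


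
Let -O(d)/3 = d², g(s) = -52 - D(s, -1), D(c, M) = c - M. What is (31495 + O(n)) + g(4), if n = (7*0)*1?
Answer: 31438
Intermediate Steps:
n = 0 (n = 0*1 = 0)
g(s) = -53 - s (g(s) = -52 - (s - 1*(-1)) = -52 - (s + 1) = -52 - (1 + s) = -52 + (-1 - s) = -53 - s)
O(d) = -3*d²
(31495 + O(n)) + g(4) = (31495 - 3*0²) + (-53 - 1*4) = (31495 - 3*0) + (-53 - 4) = (31495 + 0) - 57 = 31495 - 57 = 31438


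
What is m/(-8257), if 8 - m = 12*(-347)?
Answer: -4172/8257 ≈ -0.50527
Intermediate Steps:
m = 4172 (m = 8 - 12*(-347) = 8 - 1*(-4164) = 8 + 4164 = 4172)
m/(-8257) = 4172/(-8257) = 4172*(-1/8257) = -4172/8257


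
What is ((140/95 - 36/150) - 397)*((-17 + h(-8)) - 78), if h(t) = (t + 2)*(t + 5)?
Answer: 14475153/475 ≈ 30474.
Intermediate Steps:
h(t) = (2 + t)*(5 + t)
((140/95 - 36/150) - 397)*((-17 + h(-8)) - 78) = ((140/95 - 36/150) - 397)*((-17 + (10 + (-8)² + 7*(-8))) - 78) = ((140*(1/95) - 36*1/150) - 397)*((-17 + (10 + 64 - 56)) - 78) = ((28/19 - 6/25) - 397)*((-17 + 18) - 78) = (586/475 - 397)*(1 - 78) = -187989/475*(-77) = 14475153/475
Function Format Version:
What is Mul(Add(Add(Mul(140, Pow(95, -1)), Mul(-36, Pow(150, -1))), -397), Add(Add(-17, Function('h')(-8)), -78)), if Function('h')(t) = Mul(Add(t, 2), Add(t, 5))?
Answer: Rational(14475153, 475) ≈ 30474.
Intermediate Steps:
Function('h')(t) = Mul(Add(2, t), Add(5, t))
Mul(Add(Add(Mul(140, Pow(95, -1)), Mul(-36, Pow(150, -1))), -397), Add(Add(-17, Function('h')(-8)), -78)) = Mul(Add(Add(Mul(140, Pow(95, -1)), Mul(-36, Pow(150, -1))), -397), Add(Add(-17, Add(10, Pow(-8, 2), Mul(7, -8))), -78)) = Mul(Add(Add(Mul(140, Rational(1, 95)), Mul(-36, Rational(1, 150))), -397), Add(Add(-17, Add(10, 64, -56)), -78)) = Mul(Add(Add(Rational(28, 19), Rational(-6, 25)), -397), Add(Add(-17, 18), -78)) = Mul(Add(Rational(586, 475), -397), Add(1, -78)) = Mul(Rational(-187989, 475), -77) = Rational(14475153, 475)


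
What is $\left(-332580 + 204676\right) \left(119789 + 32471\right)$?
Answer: $-19474663040$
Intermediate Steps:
$\left(-332580 + 204676\right) \left(119789 + 32471\right) = \left(-127904\right) 152260 = -19474663040$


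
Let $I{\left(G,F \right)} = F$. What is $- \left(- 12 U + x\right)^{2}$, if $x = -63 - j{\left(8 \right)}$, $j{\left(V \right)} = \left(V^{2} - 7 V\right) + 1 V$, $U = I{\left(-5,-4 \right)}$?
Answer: $-961$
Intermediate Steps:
$U = -4$
$j{\left(V \right)} = V^{2} - 6 V$ ($j{\left(V \right)} = \left(V^{2} - 7 V\right) + V = V^{2} - 6 V$)
$x = -79$ ($x = -63 - 8 \left(-6 + 8\right) = -63 - 8 \cdot 2 = -63 - 16 = -79$)
$- \left(- 12 U + x\right)^{2} = - \left(\left(-12\right) \left(-4\right) - 79\right)^{2} = - \left(48 - 79\right)^{2} = - \left(-31\right)^{2} = \left(-1\right) 961 = -961$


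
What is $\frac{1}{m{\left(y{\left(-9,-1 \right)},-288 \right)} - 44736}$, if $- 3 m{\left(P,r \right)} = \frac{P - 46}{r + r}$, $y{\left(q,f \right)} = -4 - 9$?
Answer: $- \frac{1728}{77303867} \approx -2.2353 \cdot 10^{-5}$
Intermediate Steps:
$y{\left(q,f \right)} = -13$ ($y{\left(q,f \right)} = -4 - 9 = -13$)
$m{\left(P,r \right)} = - \frac{-46 + P}{6 r}$ ($m{\left(P,r \right)} = - \frac{\left(P - 46\right) \frac{1}{r + r}}{3} = - \frac{\left(-46 + P\right) \frac{1}{2 r}}{3} = - \frac{\frac{1}{2} \frac{1}{r} \left(-46 + P\right)}{3} = - \frac{-46 + P}{6 r}$)
$\frac{1}{m{\left(y{\left(-9,-1 \right)},-288 \right)} - 44736} = \frac{1}{\frac{46 - -13}{6 \left(-288\right)} - 44736} = \frac{1}{\frac{1}{6} \left(- \frac{1}{288}\right) \left(46 + 13\right) - 44736} = \frac{1}{\frac{1}{6} \left(- \frac{1}{288}\right) 59 - 44736} = \frac{1}{- \frac{59}{1728} - 44736} = \frac{1}{- \frac{77303867}{1728}} = - \frac{1728}{77303867}$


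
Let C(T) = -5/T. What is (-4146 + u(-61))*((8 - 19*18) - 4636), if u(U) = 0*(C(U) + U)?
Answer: 20605620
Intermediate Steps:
u(U) = 0 (u(U) = 0*(-5/U + U) = 0*(U - 5/U) = 0)
(-4146 + u(-61))*((8 - 19*18) - 4636) = (-4146 + 0)*((8 - 19*18) - 4636) = -4146*((8 - 342) - 4636) = -4146*(-334 - 4636) = -4146*(-4970) = 20605620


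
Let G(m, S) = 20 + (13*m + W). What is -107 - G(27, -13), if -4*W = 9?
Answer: -1903/4 ≈ -475.75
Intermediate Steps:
W = -9/4 (W = -¼*9 = -9/4 ≈ -2.2500)
G(m, S) = 71/4 + 13*m (G(m, S) = 20 + (13*m - 9/4) = 20 + (-9/4 + 13*m) = 71/4 + 13*m)
-107 - G(27, -13) = -107 - (71/4 + 13*27) = -107 - (71/4 + 351) = -107 - 1*1475/4 = -107 - 1475/4 = -1903/4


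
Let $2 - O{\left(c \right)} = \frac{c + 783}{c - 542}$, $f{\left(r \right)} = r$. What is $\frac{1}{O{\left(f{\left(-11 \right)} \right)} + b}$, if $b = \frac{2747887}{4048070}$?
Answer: $\frac{2238582710}{9121856971} \approx 0.24541$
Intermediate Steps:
$b = \frac{2747887}{4048070}$ ($b = 2747887 \cdot \frac{1}{4048070} = \frac{2747887}{4048070} \approx 0.67881$)
$O{\left(c \right)} = 2 - \frac{783 + c}{-542 + c}$ ($O{\left(c \right)} = 2 - \frac{c + 783}{c - 542} = 2 - \frac{783 + c}{-542 + c}$)
$\frac{1}{O{\left(f{\left(-11 \right)} \right)} + b} = \frac{1}{\frac{-1867 - 11}{-542 - 11} + \frac{2747887}{4048070}} = \frac{1}{\frac{1}{-553} \left(-1878\right) + \frac{2747887}{4048070}} = \frac{1}{\left(- \frac{1}{553}\right) \left(-1878\right) + \frac{2747887}{4048070}} = \frac{1}{\frac{1878}{553} + \frac{2747887}{4048070}} = \frac{1}{\frac{9121856971}{2238582710}} = \frac{2238582710}{9121856971}$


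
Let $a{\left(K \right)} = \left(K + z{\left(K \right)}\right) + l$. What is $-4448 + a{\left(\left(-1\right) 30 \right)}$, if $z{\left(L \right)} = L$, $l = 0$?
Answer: $-4508$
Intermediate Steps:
$a{\left(K \right)} = 2 K$ ($a{\left(K \right)} = \left(K + K\right) + 0 = 2 K + 0 = 2 K$)
$-4448 + a{\left(\left(-1\right) 30 \right)} = -4448 + 2 \left(\left(-1\right) 30\right) = -4448 + 2 \left(-30\right) = -4448 - 60 = -4508$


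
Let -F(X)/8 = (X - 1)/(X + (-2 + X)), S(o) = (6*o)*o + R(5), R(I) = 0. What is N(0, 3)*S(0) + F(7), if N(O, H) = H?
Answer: -4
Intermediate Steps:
S(o) = 6*o**2 (S(o) = (6*o)*o + 0 = 6*o**2 + 0 = 6*o**2)
F(X) = -8*(-1 + X)/(-2 + 2*X) (F(X) = -8*(X - 1)/(X + (-2 + X)) = -8*(-1 + X)/(-2 + 2*X))
N(0, 3)*S(0) + F(7) = 3*(6*0**2) - 4 = 3*(6*0) - 4 = 3*0 - 4 = 0 - 4 = -4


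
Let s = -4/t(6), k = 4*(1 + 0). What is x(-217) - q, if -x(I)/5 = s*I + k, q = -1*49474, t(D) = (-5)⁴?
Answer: 6180882/125 ≈ 49447.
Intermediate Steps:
k = 4 (k = 4*1 = 4)
t(D) = 625
q = -49474
s = -4/625 ≈ -0.0064000
x(I) = -20 + 4*I/125 (x(I) = -5*(-4*I/625 + 4) = -5*(4 - 4*I/625) = -20 + 4*I/125)
x(-217) - q = (-20 + (4/125)*(-217)) - 1*(-49474) = (-20 - 868/125) + 49474 = -3368/125 + 49474 = 6180882/125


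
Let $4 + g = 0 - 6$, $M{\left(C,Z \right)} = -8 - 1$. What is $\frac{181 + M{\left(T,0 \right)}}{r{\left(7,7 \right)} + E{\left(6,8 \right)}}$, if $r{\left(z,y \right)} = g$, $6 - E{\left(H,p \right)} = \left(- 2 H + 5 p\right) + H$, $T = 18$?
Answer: $- \frac{86}{19} \approx -4.5263$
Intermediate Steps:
$M{\left(C,Z \right)} = -9$ ($M{\left(C,Z \right)} = -8 - 1 = -9$)
$E{\left(H,p \right)} = 6 + H - 5 p$ ($E{\left(H,p \right)} = 6 - \left(\left(- 2 H + 5 p\right) + H\right) = 6 - \left(- H + 5 p\right) = 6 + \left(H - 5 p\right) = 6 + H - 5 p$)
$g = -10$ ($g = -4 + \left(0 - 6\right) = -4 - 6 = -10$)
$r{\left(z,y \right)} = -10$
$\frac{181 + M{\left(T,0 \right)}}{r{\left(7,7 \right)} + E{\left(6,8 \right)}} = \frac{181 - 9}{-10 + \left(6 + 6 - 40\right)} = \frac{172}{-10 + \left(6 + 6 - 40\right)} = \frac{172}{-10 - 28} = \frac{172}{-38} = 172 \left(- \frac{1}{38}\right) = - \frac{86}{19}$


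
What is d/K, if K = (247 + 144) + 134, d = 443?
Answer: 443/525 ≈ 0.84381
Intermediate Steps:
K = 525 (K = 391 + 134 = 525)
d/K = 443/525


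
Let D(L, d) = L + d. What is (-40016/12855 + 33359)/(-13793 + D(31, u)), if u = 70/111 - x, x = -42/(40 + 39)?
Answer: -1253352962467/517065748010 ≈ -2.4240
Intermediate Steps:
x = -42/79 ≈ -0.53165
u = 10192/8769 (u = 70/111 - 1*(-42/79) = 70*(1/111) + 42/79 = 70/111 + 42/79 = 10192/8769 ≈ 1.1623)
(-40016/12855 + 33359)/(-13793 + D(31, u)) = (-40016/12855 + 33359)/(-13793 + (31 + 10192/8769)) = (-40016*1/12855 + 33359)/(-13793 + 282031/8769) = (-40016/12855 + 33359)/(-120668786/8769) = (428789929/12855)*(-8769/120668786) = -1253352962467/517065748010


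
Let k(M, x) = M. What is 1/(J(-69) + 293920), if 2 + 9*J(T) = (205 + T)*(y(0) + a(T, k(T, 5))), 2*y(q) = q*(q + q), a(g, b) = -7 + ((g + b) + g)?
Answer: 1/290686 ≈ 3.4401e-6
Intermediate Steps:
a(g, b) = -7 + b + 2*g (a(g, b) = -7 + ((b + g) + g) = -7 + (b + 2*g) = -7 + b + 2*g)
y(q) = q² (y(q) = (q*(q + q))/2 = (q*(2*q))/2 = (2*q²)/2 = q²)
J(T) = -2/9 + (-7 + 3*T)*(205 + T)/9 (J(T) = -2/9 + ((205 + T)*(0² + (-7 + T + 2*T)))/9 = -2/9 + ((205 + T)*(0 + (-7 + 3*T)))/9 = -2/9 + ((205 + T)*(-7 + 3*T))/9 = -2/9 + ((-7 + 3*T)*(205 + T))/9 = -2/9 + (-7 + 3*T)*(205 + T)/9)
1/(J(-69) + 293920) = 1/((-479/3 + (⅓)*(-69)² + (608/9)*(-69)) + 293920) = 1/((-479/3 + (⅓)*4761 - 13984/3) + 293920) = 1/((-479/3 + 1587 - 13984/3) + 293920) = 1/(-3234 + 293920) = 1/290686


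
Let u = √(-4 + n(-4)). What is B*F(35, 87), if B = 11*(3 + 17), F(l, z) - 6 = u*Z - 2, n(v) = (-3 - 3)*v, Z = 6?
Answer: 880 + 2640*√5 ≈ 6783.2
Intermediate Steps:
n(v) = -6*v
u = 2*√5 (u = √(-4 - 6*(-4)) = √(-4 + 24) = √20 = 2*√5 ≈ 4.4721)
F(l, z) = 4 + 12*√5 (F(l, z) = 6 + ((2*√5)*6 - 2) = 6 + (12*√5 - 2) = 6 + (-2 + 12*√5) = 4 + 12*√5)
B = 220 (B = 11*20 = 220)
B*F(35, 87) = 220*(4 + 12*√5) = 880 + 2640*√5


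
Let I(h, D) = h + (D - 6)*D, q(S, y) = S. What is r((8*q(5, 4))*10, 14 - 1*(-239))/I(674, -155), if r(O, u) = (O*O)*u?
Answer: 40480000/25629 ≈ 1579.5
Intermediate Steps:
I(h, D) = h + D*(-6 + D) (I(h, D) = h + (-6 + D)*D = h + D*(-6 + D))
r(O, u) = u*O² (r(O, u) = O²*u = u*O²)
r((8*q(5, 4))*10, 14 - 1*(-239))/I(674, -155) = ((14 - 1*(-239))*((8*5)*10)²)/(674 + (-155)² - 6*(-155)) = ((14 + 239)*(40*10)²)/(674 + 24025 + 930) = (253*400²)/25629 = (253*160000)*(1/25629) = 40480000*(1/25629) = 40480000/25629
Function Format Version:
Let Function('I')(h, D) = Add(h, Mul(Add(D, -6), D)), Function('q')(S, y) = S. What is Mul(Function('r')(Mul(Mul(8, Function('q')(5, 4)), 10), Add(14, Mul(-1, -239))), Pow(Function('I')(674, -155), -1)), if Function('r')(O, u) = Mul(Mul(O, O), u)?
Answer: Rational(40480000, 25629) ≈ 1579.5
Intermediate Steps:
Function('I')(h, D) = Add(h, Mul(D, Add(-6, D))) (Function('I')(h, D) = Add(h, Mul(Add(-6, D), D)) = Add(h, Mul(D, Add(-6, D))))
Function('r')(O, u) = Mul(u, Pow(O, 2)) (Function('r')(O, u) = Mul(Pow(O, 2), u) = Mul(u, Pow(O, 2)))
Mul(Function('r')(Mul(Mul(8, Function('q')(5, 4)), 10), Add(14, Mul(-1, -239))), Pow(Function('I')(674, -155), -1)) = Mul(Mul(Add(14, Mul(-1, -239)), Pow(Mul(Mul(8, 5), 10), 2)), Pow(Add(674, Pow(-155, 2), Mul(-6, -155)), -1)) = Mul(Mul(Add(14, 239), Pow(Mul(40, 10), 2)), Pow(Add(674, 24025, 930), -1)) = Mul(Mul(253, Pow(400, 2)), Pow(25629, -1)) = Mul(Mul(253, 160000), Rational(1, 25629)) = Mul(40480000, Rational(1, 25629)) = Rational(40480000, 25629)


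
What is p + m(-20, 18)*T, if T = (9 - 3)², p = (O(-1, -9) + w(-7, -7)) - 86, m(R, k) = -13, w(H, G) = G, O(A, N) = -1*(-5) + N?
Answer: -565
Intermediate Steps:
O(A, N) = 5 + N
p = -97 (p = ((5 - 9) - 7) - 86 = (-4 - 7) - 86 = -11 - 86 = -97)
T = 36 (T = 6² = 36)
p + m(-20, 18)*T = -97 - 13*36 = -97 - 468 = -565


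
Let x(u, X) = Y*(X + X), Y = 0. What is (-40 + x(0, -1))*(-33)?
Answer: 1320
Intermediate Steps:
x(u, X) = 0 (x(u, X) = 0*(X + X) = 0*(2*X) = 0)
(-40 + x(0, -1))*(-33) = (-40 + 0)*(-33) = -40*(-33) = 1320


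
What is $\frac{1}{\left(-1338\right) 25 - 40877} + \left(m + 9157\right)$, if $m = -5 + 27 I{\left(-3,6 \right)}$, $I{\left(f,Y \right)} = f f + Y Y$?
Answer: $\frac{770548008}{74327} \approx 10367.0$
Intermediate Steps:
$I{\left(f,Y \right)} = Y^{2} + f^{2}$ ($I{\left(f,Y \right)} = f^{2} + Y^{2} = Y^{2} + f^{2}$)
$m = 1210$ ($m = -5 + 27 \left(6^{2} + \left(-3\right)^{2}\right) = -5 + 27 \left(36 + 9\right) = -5 + 27 \cdot 45 = -5 + 1215 = 1210$)
$\frac{1}{\left(-1338\right) 25 - 40877} + \left(m + 9157\right) = \frac{1}{\left(-1338\right) 25 - 40877} + \left(1210 + 9157\right) = \frac{1}{-33450 - 40877} + 10367 = \frac{1}{-74327} + 10367 = - \frac{1}{74327} + 10367 = \frac{770548008}{74327}$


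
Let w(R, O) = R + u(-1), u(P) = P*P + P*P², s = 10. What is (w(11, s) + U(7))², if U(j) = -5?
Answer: 36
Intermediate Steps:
u(P) = P² + P³
w(R, O) = R (w(R, O) = R + (-1)²*(1 - 1) = R + 1*0 = R + 0 = R)
(w(11, s) + U(7))² = (11 - 5)² = 6² = 36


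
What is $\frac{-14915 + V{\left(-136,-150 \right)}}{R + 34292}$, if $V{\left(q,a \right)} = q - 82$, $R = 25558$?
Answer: $- \frac{15133}{59850} \approx -0.25285$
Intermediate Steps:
$V{\left(q,a \right)} = -82 + q$ ($V{\left(q,a \right)} = q - 82 = -82 + q$)
$\frac{-14915 + V{\left(-136,-150 \right)}}{R + 34292} = \frac{-14915 - 218}{25558 + 34292} = \frac{-14915 - 218}{59850} = \left(-15133\right) \frac{1}{59850} = - \frac{15133}{59850}$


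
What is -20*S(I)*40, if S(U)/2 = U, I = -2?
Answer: 3200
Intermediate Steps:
S(U) = 2*U
-20*S(I)*40 = -40*(-2)*40 = -20*(-4)*40 = 80*40 = 3200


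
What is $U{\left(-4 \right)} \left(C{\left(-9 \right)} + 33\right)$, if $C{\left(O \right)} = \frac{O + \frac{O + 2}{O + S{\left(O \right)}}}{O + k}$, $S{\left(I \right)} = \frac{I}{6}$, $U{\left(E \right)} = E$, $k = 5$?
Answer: $- \frac{421}{3} \approx -140.33$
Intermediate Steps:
$S{\left(I \right)} = \frac{I}{6}$ ($S{\left(I \right)} = I \frac{1}{6} = \frac{I}{6}$)
$C{\left(O \right)} = \frac{O + \frac{6 \left(2 + O\right)}{7 O}}{5 + O}$ ($C{\left(O \right)} = \frac{O + \frac{O + 2}{O + \frac{O}{6}}}{O + 5} = \frac{O + \frac{2 + O}{\frac{7}{6} O}}{5 + O} = \frac{O + \left(2 + O\right) \frac{6}{7 O}}{5 + O} = \frac{O + \frac{6 \left(2 + O\right)}{7 O}}{5 + O}$)
$U{\left(-4 \right)} \left(C{\left(-9 \right)} + 33\right) = - 4 \left(\frac{12 + 6 \left(-9\right) + 7 \left(-9\right)^{2}}{7 \left(-9\right) \left(5 - 9\right)} + 33\right) = - 4 \left(\frac{1}{7} \left(- \frac{1}{9}\right) \frac{1}{-4} \left(12 - 54 + 7 \cdot 81\right) + 33\right) = - 4 \left(\frac{1}{7} \left(- \frac{1}{9}\right) \left(- \frac{1}{4}\right) \left(12 - 54 + 567\right) + 33\right) = - 4 \left(\frac{1}{7} \left(- \frac{1}{9}\right) \left(- \frac{1}{4}\right) 525 + 33\right) = - 4 \left(\frac{25}{12} + 33\right) = \left(-4\right) \frac{421}{12} = - \frac{421}{3}$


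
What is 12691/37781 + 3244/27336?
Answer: 117370685/258195354 ≈ 0.45458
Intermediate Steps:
12691/37781 + 3244/27336 = 12691*(1/37781) + 3244*(1/27336) = 12691/37781 + 811/6834 = 117370685/258195354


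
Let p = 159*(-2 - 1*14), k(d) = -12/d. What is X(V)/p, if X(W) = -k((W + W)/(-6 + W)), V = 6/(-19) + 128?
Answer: -289/128578 ≈ -0.0022477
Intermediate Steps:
V = 2426/19 (V = 6*(-1/19) + 128 = -6/19 + 128 = 2426/19 ≈ 127.68)
X(W) = 6*(-6 + W)/W (X(W) = -(-12)/((W + W)/(-6 + W)) = -(-12)/((2*W)/(-6 + W)) = -(-12)/(2*W/(-6 + W)) = -(-12)*(-6 + W)/(2*W) = -(-6)*(-6 + W)/W = 6*(-6 + W)/W)
p = -2544 (p = 159*(-2 - 14) = 159*(-16) = -2544)
X(V)/p = (6 - 36/2426/19)/(-2544) = (6 - 36*19/2426)*(-1/2544) = (6 - 342/1213)*(-1/2544) = (6936/1213)*(-1/2544) = -289/128578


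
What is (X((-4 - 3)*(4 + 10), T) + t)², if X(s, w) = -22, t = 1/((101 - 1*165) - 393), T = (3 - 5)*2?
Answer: 101103025/208849 ≈ 484.10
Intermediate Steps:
T = -4 (T = -2*2 = -4)
t = -1/457 (t = 1/((101 - 165) - 393) = 1/(-64 - 393) = 1/(-457) = -1/457 ≈ -0.0021882)
(X((-4 - 3)*(4 + 10), T) + t)² = (-22 - 1/457)² = (-10055/457)² = 101103025/208849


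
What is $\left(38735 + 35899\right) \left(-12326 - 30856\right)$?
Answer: $-3222845388$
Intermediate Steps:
$\left(38735 + 35899\right) \left(-12326 - 30856\right) = 74634 \left(-43182\right) = -3222845388$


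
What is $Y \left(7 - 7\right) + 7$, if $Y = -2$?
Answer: $7$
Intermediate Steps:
$Y \left(7 - 7\right) + 7 = - 2 \left(7 - 7\right) + 7 = \left(-2\right) 0 + 7 = 0 + 7 = 7$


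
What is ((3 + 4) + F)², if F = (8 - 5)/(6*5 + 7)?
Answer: 68644/1369 ≈ 50.142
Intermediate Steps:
F = 3/37 (F = 3/(30 + 7) = 3/37 ≈ 0.081081)
((3 + 4) + F)² = ((3 + 4) + 3/37)² = (7 + 3/37)² = (262/37)² = 68644/1369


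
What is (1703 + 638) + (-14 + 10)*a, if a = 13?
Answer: 2289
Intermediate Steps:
(1703 + 638) + (-14 + 10)*a = (1703 + 638) + (-14 + 10)*13 = 2341 - 4*13 = 2341 - 52 = 2289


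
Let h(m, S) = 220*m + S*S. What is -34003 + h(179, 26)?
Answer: 6053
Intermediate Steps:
h(m, S) = S**2 + 220*m (h(m, S) = 220*m + S**2 = S**2 + 220*m)
-34003 + h(179, 26) = -34003 + (26**2 + 220*179) = -34003 + (676 + 39380) = -34003 + 40056 = 6053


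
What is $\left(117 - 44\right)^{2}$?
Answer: $5329$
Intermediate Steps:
$\left(117 - 44\right)^{2} = 73^{2} = 5329$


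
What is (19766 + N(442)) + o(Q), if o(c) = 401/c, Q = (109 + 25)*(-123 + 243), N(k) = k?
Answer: 324945041/16080 ≈ 20208.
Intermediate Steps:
Q = 16080 (Q = 134*120 = 16080)
(19766 + N(442)) + o(Q) = (19766 + 442) + 401/16080 = 20208 + 401*(1/16080) = 20208 + 401/16080 = 324945041/16080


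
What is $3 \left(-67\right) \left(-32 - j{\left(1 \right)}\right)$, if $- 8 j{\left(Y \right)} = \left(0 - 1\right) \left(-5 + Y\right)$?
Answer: $\frac{12663}{2} \approx 6331.5$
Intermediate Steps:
$j{\left(Y \right)} = - \frac{5}{8} + \frac{Y}{8}$ ($j{\left(Y \right)} = - \frac{\left(0 - 1\right) \left(-5 + Y\right)}{8} = - \frac{\left(-1\right) \left(-5 + Y\right)}{8} = - \frac{5 - Y}{8} = - \frac{5}{8} + \frac{Y}{8}$)
$3 \left(-67\right) \left(-32 - j{\left(1 \right)}\right) = 3 \left(-67\right) \left(-32 - \left(- \frac{5}{8} + \frac{1}{8} \cdot 1\right)\right) = - 201 \left(-32 - \left(- \frac{5}{8} + \frac{1}{8}\right)\right) = - 201 \left(-32 - - \frac{1}{2}\right) = - 201 \left(-32 + \frac{1}{2}\right) = \left(-201\right) \left(- \frac{63}{2}\right) = \frac{12663}{2}$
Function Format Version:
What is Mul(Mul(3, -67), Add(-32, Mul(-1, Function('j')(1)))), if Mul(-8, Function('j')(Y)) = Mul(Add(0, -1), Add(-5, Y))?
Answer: Rational(12663, 2) ≈ 6331.5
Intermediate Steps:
Function('j')(Y) = Add(Rational(-5, 8), Mul(Rational(1, 8), Y)) (Function('j')(Y) = Mul(Rational(-1, 8), Mul(Add(0, -1), Add(-5, Y))) = Mul(Rational(-1, 8), Mul(-1, Add(-5, Y))) = Mul(Rational(-1, 8), Add(5, Mul(-1, Y))) = Add(Rational(-5, 8), Mul(Rational(1, 8), Y)))
Mul(Mul(3, -67), Add(-32, Mul(-1, Function('j')(1)))) = Mul(Mul(3, -67), Add(-32, Mul(-1, Add(Rational(-5, 8), Mul(Rational(1, 8), 1))))) = Mul(-201, Add(-32, Mul(-1, Add(Rational(-5, 8), Rational(1, 8))))) = Mul(-201, Add(-32, Mul(-1, Rational(-1, 2)))) = Mul(-201, Add(-32, Rational(1, 2))) = Mul(-201, Rational(-63, 2)) = Rational(12663, 2)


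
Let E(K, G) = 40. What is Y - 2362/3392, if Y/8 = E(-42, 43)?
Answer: 541539/1696 ≈ 319.30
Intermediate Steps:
Y = 320 (Y = 8*40 = 320)
Y - 2362/3392 = 320 - 2362/3392 = 320 - 1*1181/1696 = 320 - 1181/1696 = 541539/1696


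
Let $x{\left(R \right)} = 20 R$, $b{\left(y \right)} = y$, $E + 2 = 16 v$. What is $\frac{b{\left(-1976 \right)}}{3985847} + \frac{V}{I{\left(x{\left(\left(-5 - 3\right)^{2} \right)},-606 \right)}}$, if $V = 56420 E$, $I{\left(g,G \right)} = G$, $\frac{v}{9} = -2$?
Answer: $\frac{32607815123572}{1207711641} \approx 27000.0$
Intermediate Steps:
$v = -18$ ($v = 9 \left(-2\right) = -18$)
$E = -290$ ($E = -2 + 16 \left(-18\right) = -2 - 288 = -290$)
$V = -16361800$ ($V = 56420 \left(-290\right) = -16361800$)
$\frac{b{\left(-1976 \right)}}{3985847} + \frac{V}{I{\left(x{\left(\left(-5 - 3\right)^{2} \right)},-606 \right)}} = - \frac{1976}{3985847} - \frac{16361800}{-606} = \left(-1976\right) \frac{1}{3985847} - - \frac{8180900}{303} = - \frac{1976}{3985847} + \frac{8180900}{303} = \frac{32607815123572}{1207711641}$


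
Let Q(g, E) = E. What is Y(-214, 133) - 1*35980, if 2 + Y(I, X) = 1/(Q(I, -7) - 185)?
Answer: -6908545/192 ≈ -35982.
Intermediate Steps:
Y(I, X) = -385/192 (Y(I, X) = -2 + 1/(-7 - 185) = -2 + 1/(-192) = -2 - 1/192 = -385/192)
Y(-214, 133) - 1*35980 = -385/192 - 1*35980 = -385/192 - 35980 = -6908545/192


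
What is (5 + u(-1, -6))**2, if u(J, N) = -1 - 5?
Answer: 1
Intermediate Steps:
u(J, N) = -6
(5 + u(-1, -6))**2 = (5 - 6)**2 = (-1)**2 = 1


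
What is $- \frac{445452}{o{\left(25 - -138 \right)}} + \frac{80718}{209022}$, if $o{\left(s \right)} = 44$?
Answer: $- \frac{352673168}{34837} \approx -10124.0$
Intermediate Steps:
$- \frac{445452}{o{\left(25 - -138 \right)}} + \frac{80718}{209022} = - \frac{445452}{44} + \frac{80718}{209022} = \left(-445452\right) \frac{1}{44} + 80718 \cdot \frac{1}{209022} = - \frac{111363}{11} + \frac{1223}{3167} = - \frac{352673168}{34837}$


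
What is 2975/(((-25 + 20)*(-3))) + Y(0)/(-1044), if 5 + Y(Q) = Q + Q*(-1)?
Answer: 207065/1044 ≈ 198.34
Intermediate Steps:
Y(Q) = -5 (Y(Q) = -5 + (Q + Q*(-1)) = -5 + (Q - Q) = -5 + 0 = -5)
2975/(((-25 + 20)*(-3))) + Y(0)/(-1044) = 2975/(((-25 + 20)*(-3))) - 5/(-1044) = 2975/((-5*(-3))) - 5*(-1/1044) = 2975/15 + 5/1044 = 2975*(1/15) + 5/1044 = 595/3 + 5/1044 = 207065/1044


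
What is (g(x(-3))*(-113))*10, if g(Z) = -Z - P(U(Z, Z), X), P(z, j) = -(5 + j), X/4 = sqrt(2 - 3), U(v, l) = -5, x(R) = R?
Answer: -9040 - 4520*I ≈ -9040.0 - 4520.0*I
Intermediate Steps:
X = 4*I (X = 4*sqrt(2 - 3) = 4*sqrt(-1) = 4*I ≈ 4.0*I)
P(z, j) = -5 - j
g(Z) = 5 - Z + 4*I (g(Z) = -Z - (-5 - 4*I) = -Z + (5 + 4*I) = 5 - Z + 4*I)
(g(x(-3))*(-113))*10 = ((5 - 1*(-3) + 4*I)*(-113))*10 = ((5 + 3 + 4*I)*(-113))*10 = ((8 + 4*I)*(-113))*10 = (-904 - 452*I)*10 = -9040 - 4520*I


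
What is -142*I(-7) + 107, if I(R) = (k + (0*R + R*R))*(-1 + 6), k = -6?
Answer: -30423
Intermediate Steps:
I(R) = -30 + 5*R² (I(R) = (-6 + (0*R + R*R))*(-1 + 6) = (-6 + (0 + R²))*5 = (-6 + R²)*5 = -30 + 5*R²)
-142*I(-7) + 107 = -142*(-30 + 5*(-7)²) + 107 = -142*(-30 + 5*49) + 107 = -142*(-30 + 245) + 107 = -142*215 + 107 = -30530 + 107 = -30423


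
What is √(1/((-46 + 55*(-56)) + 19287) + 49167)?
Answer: 4*√802583428623/16161 ≈ 221.74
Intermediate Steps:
√(1/((-46 + 55*(-56)) + 19287) + 49167) = √(1/((-46 - 3080) + 19287) + 49167) = √(1/(-3126 + 19287) + 49167) = √(1/16161 + 49167) = √(794587888/16161) = 4*√802583428623/16161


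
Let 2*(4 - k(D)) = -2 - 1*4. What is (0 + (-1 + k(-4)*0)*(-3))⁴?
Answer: 81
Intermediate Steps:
k(D) = 7 (k(D) = 4 - (-2 - 1*4)/2 = 4 - (-2 - 4)/2 = 4 - ½*(-6) = 4 + 3 = 7)
(0 + (-1 + k(-4)*0)*(-3))⁴ = (0 + (-1 + 7*0)*(-3))⁴ = (0 + (-1 + 0)*(-3))⁴ = (0 - 1*(-3))⁴ = (0 + 3)⁴ = 3⁴ = 81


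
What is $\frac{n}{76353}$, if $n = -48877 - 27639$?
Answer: $- \frac{76516}{76353} \approx -1.0021$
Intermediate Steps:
$n = -76516$ ($n = -48877 - 27639 = -76516$)
$\frac{n}{76353} = - \frac{76516}{76353}$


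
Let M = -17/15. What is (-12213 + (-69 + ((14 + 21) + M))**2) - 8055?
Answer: -4282571/225 ≈ -19034.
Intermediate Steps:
M = -17/15 (M = -17*1/15 = -17/15 ≈ -1.1333)
(-12213 + (-69 + ((14 + 21) + M))**2) - 8055 = (-12213 + (-69 + ((14 + 21) - 17/15))**2) - 8055 = (-12213 + (-69 + (35 - 17/15))**2) - 8055 = (-12213 + (-69 + 508/15)**2) - 8055 = (-12213 + (-527/15)**2) - 8055 = (-12213 + 277729/225) - 8055 = -2470196/225 - 8055 = -4282571/225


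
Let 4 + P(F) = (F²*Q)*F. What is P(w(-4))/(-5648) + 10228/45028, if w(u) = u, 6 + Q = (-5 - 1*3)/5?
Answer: 11264449/79474420 ≈ 0.14174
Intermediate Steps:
Q = -38/5 (Q = -6 + (-5 - 1*3)/5 = -6 + (-5 - 3)*(⅕) = -6 - 8*⅕ = -6 - 8/5 = -38/5 ≈ -7.6000)
P(F) = -4 - 38*F³/5 (P(F) = -4 + (F²*(-38/5))*F = -4 + (-38*F²/5)*F = -4 - 38*F³/5)
P(w(-4))/(-5648) + 10228/45028 = (-4 - 38/5*(-4)³)/(-5648) + 10228/45028 = (-4 - 38/5*(-64))*(-1/5648) + 10228*(1/45028) = (-4 + 2432/5)*(-1/5648) + 2557/11257 = (2412/5)*(-1/5648) + 2557/11257 = -603/7060 + 2557/11257 = 11264449/79474420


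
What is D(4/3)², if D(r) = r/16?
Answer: 1/144 ≈ 0.0069444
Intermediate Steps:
D(r) = r/16 (D(r) = r*(1/16) = r/16)
D(4/3)² = ((4/3)/16)² = ((4*(⅓))/16)² = ((1/16)*(4/3))² = (1/12)² = 1/144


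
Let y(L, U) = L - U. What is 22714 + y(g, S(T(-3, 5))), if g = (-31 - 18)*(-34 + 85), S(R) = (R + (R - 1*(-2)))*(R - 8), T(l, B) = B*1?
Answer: 20251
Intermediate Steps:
T(l, B) = B
S(R) = (-8 + R)*(2 + 2*R) (S(R) = (R + (R + 2))*(-8 + R) = (R + (2 + R))*(-8 + R) = (2 + 2*R)*(-8 + R) = (-8 + R)*(2 + 2*R))
g = -2499 (g = -49*51 = -2499)
22714 + y(g, S(T(-3, 5))) = 22714 + (-2499 - (-16 - 14*5 + 2*5²)) = 22714 + (-2499 - (-16 - 70 + 2*25)) = 22714 + (-2499 - (-16 - 70 + 50)) = 22714 + (-2499 - 1*(-36)) = 22714 + (-2499 + 36) = 22714 - 2463 = 20251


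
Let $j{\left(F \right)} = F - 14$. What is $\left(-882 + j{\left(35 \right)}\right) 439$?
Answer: $-377979$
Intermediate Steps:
$j{\left(F \right)} = -14 + F$ ($j{\left(F \right)} = F - 14 = -14 + F$)
$\left(-882 + j{\left(35 \right)}\right) 439 = \left(-882 + \left(-14 + 35\right)\right) 439 = \left(-882 + 21\right) 439 = \left(-861\right) 439 = -377979$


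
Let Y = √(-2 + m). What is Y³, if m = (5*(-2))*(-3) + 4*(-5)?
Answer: 16*√2 ≈ 22.627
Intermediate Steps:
m = 10 (m = -10*(-3) - 20 = 30 - 20 = 10)
Y = 2*√2 (Y = √(-2 + 10) = √8 = 2*√2 ≈ 2.8284)
Y³ = (2*√2)³ = 16*√2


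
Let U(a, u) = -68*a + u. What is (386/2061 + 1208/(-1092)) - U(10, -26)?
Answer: 132238658/187551 ≈ 705.08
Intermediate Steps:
U(a, u) = u - 68*a
(386/2061 + 1208/(-1092)) - U(10, -26) = (386/2061 + 1208/(-1092)) - (-26 - 68*10) = (386*(1/2061) + 1208*(-1/1092)) - (-26 - 680) = (386/2061 - 302/273) - 1*(-706) = -172348/187551 + 706 = 132238658/187551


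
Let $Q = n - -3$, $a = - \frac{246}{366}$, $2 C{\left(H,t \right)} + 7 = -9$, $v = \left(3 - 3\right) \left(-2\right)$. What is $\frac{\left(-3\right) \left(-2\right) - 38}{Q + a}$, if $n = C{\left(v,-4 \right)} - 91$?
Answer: $\frac{1952}{5897} \approx 0.33102$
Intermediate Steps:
$v = 0$ ($v = 0 \left(-2\right) = 0$)
$C{\left(H,t \right)} = -8$ ($C{\left(H,t \right)} = - \frac{7}{2} + \frac{1}{2} \left(-9\right) = - \frac{7}{2} - \frac{9}{2} = -8$)
$a = - \frac{41}{61}$ ($a = \left(-246\right) \frac{1}{366} = - \frac{41}{61} \approx -0.67213$)
$n = -99$ ($n = -8 - 91 = -99$)
$Q = -96$ ($Q = -99 - -3 = -99 + 3 = -96$)
$\frac{\left(-3\right) \left(-2\right) - 38}{Q + a} = \frac{\left(-3\right) \left(-2\right) - 38}{-96 - \frac{41}{61}} = \frac{6 - 38}{- \frac{5897}{61}} = \left(-32\right) \left(- \frac{61}{5897}\right) = \frac{1952}{5897}$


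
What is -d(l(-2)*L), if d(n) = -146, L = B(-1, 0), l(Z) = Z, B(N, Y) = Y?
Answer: 146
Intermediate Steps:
L = 0
-d(l(-2)*L) = -1*(-146) = 146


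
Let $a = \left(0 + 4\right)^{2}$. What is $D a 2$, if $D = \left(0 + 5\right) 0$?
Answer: $0$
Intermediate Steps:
$D = 0$ ($D = 5 \cdot 0 = 0$)
$a = 16$ ($a = 4^{2} = 16$)
$D a 2 = 0 \cdot 16 \cdot 2 = 0 \cdot 2 = 0$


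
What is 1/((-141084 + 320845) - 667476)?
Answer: -1/487715 ≈ -2.0504e-6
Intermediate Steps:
1/((-141084 + 320845) - 667476) = 1/(179761 - 667476) = 1/(-487715) = -1/487715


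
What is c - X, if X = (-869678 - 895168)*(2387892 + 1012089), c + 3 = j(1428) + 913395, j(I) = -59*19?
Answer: 6000443780197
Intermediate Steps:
j(I) = -1121
c = 912271 (c = -3 + (-1121 + 913395) = -3 + 912274 = 912271)
X = -6000442867926 (X = -1764846*3399981 = -6000442867926)
c - X = 912271 - 1*(-6000442867926) = 912271 + 6000442867926 = 6000443780197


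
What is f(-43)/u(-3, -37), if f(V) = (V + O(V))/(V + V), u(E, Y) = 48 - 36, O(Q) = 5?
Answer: 19/516 ≈ 0.036822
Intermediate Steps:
u(E, Y) = 12
f(V) = (5 + V)/(2*V) (f(V) = (V + 5)/(V + V) = (5 + V)/((2*V)) = (5 + V)*(1/(2*V)) = (5 + V)/(2*V))
f(-43)/u(-3, -37) = ((½)*(5 - 43)/(-43))/12 = ((½)*(-1/43)*(-38))*(1/12) = (19/43)*(1/12) = 19/516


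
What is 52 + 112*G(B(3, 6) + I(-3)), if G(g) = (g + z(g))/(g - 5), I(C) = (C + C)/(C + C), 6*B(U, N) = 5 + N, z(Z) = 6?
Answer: -5260/13 ≈ -404.62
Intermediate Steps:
B(U, N) = ⅚ + N/6 (B(U, N) = (5 + N)/6 = ⅚ + N/6)
I(C) = 1 (I(C) = (2*C)/((2*C)) = (2*C)*(1/(2*C)) = 1)
G(g) = (6 + g)/(-5 + g) (G(g) = (g + 6)/(g - 5) = (6 + g)/(-5 + g))
52 + 112*G(B(3, 6) + I(-3)) = 52 + 112*((6 + ((⅚ + (⅙)*6) + 1))/(-5 + ((⅚ + (⅙)*6) + 1))) = 52 + 112*((6 + ((⅚ + 1) + 1))/(-5 + ((⅚ + 1) + 1))) = 52 + 112*((6 + (11/6 + 1))/(-5 + (11/6 + 1))) = 52 + 112*((6 + 17/6)/(-5 + 17/6)) = 52 + 112*((53/6)/(-13/6)) = 52 + 112*(-6/13*53/6) = 52 + 112*(-53/13) = 52 - 5936/13 = -5260/13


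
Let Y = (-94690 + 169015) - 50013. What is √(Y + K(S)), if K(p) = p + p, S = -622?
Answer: 2*√5767 ≈ 151.88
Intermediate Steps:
K(p) = 2*p
Y = 24312 (Y = 74325 - 50013 = 24312)
√(Y + K(S)) = √(24312 + 2*(-622)) = √(24312 - 1244) = √23068 = 2*√5767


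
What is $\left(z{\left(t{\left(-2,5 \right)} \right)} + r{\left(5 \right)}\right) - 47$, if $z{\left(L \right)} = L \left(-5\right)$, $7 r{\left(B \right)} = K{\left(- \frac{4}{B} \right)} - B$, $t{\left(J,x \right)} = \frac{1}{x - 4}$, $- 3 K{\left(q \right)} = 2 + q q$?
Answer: $- \frac{1321}{25} \approx -52.84$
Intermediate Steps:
$K{\left(q \right)} = - \frac{2}{3} - \frac{q^{2}}{3}$ ($K{\left(q \right)} = - \frac{2 + q q}{3} = - \frac{2 + q^{2}}{3} = - \frac{2}{3} - \frac{q^{2}}{3}$)
$t{\left(J,x \right)} = \frac{1}{-4 + x}$
$r{\left(B \right)} = - \frac{2}{21} - \frac{16}{21 B^{2}} - \frac{B}{7}$ ($r{\left(B \right)} = \frac{\left(- \frac{2}{3} - \frac{\left(- \frac{4}{B}\right)^{2}}{3}\right) - B}{7} = \frac{\left(- \frac{2}{3} - \frac{16 \frac{1}{B^{2}}}{3}\right) - B}{7} = \frac{\left(- \frac{2}{3} - \frac{16}{3 B^{2}}\right) - B}{7} = \frac{- \frac{2}{3} - B - \frac{16}{3 B^{2}}}{7} = - \frac{2}{21} - \frac{16}{21 B^{2}} - \frac{B}{7}$)
$z{\left(L \right)} = - 5 L$
$\left(z{\left(t{\left(-2,5 \right)} \right)} + r{\left(5 \right)}\right) - 47 = \left(- \frac{5}{-4 + 5} - \left(\frac{17}{21} + \frac{16}{525}\right)\right) - 47 = \left(- \frac{5}{1} - \frac{21}{25}\right) - 47 = \left(\left(-5\right) 1 - \frac{21}{25}\right) - 47 = \left(-5 - \frac{21}{25}\right) - 47 = - \frac{146}{25} - 47 = - \frac{1321}{25}$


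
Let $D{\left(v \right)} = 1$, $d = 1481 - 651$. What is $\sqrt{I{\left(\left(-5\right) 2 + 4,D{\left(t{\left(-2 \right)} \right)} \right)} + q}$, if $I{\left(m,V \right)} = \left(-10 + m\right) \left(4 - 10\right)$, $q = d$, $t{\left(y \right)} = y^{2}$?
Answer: $\sqrt{926} \approx 30.43$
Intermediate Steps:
$d = 830$
$q = 830$
$I{\left(m,V \right)} = 60 - 6 m$ ($I{\left(m,V \right)} = \left(-10 + m\right) \left(-6\right) = 60 - 6 m$)
$\sqrt{I{\left(\left(-5\right) 2 + 4,D{\left(t{\left(-2 \right)} \right)} \right)} + q} = \sqrt{\left(60 - 6 \left(\left(-5\right) 2 + 4\right)\right) + 830} = \sqrt{\left(60 - 6 \left(-10 + 4\right)\right) + 830} = \sqrt{\left(60 - -36\right) + 830} = \sqrt{\left(60 + 36\right) + 830} = \sqrt{96 + 830} = \sqrt{926}$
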